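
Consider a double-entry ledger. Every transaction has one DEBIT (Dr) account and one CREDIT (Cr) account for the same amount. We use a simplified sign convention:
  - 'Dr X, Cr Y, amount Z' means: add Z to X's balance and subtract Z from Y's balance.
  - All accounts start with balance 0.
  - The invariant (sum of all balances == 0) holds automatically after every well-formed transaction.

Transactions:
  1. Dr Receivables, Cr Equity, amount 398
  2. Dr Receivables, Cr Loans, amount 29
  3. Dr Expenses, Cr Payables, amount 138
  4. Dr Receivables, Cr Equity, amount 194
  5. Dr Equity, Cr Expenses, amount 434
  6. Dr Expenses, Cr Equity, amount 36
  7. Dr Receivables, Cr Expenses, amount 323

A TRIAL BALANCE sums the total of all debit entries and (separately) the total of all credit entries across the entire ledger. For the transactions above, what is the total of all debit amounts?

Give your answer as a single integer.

Txn 1: debit+=398
Txn 2: debit+=29
Txn 3: debit+=138
Txn 4: debit+=194
Txn 5: debit+=434
Txn 6: debit+=36
Txn 7: debit+=323
Total debits = 1552

Answer: 1552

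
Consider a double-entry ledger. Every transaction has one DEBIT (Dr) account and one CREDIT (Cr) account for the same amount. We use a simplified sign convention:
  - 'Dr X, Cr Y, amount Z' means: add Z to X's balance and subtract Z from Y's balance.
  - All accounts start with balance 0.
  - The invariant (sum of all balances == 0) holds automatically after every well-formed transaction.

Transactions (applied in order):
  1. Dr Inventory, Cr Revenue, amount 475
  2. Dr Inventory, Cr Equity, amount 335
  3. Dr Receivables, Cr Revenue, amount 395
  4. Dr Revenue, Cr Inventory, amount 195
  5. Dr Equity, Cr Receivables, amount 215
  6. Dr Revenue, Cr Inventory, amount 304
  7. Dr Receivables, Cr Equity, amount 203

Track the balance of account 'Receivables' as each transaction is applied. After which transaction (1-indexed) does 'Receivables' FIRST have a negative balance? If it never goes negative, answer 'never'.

Answer: never

Derivation:
After txn 1: Receivables=0
After txn 2: Receivables=0
After txn 3: Receivables=395
After txn 4: Receivables=395
After txn 5: Receivables=180
After txn 6: Receivables=180
After txn 7: Receivables=383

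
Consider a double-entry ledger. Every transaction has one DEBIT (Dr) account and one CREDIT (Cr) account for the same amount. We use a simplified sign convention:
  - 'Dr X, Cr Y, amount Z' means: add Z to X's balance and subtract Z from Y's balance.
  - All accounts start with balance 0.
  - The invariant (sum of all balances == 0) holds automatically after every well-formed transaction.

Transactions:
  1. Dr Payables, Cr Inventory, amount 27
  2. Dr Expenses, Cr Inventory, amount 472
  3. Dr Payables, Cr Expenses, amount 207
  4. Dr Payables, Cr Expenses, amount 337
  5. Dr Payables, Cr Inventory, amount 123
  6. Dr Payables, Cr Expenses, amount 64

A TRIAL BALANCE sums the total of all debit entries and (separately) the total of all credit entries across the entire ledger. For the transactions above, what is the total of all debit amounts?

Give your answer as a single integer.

Txn 1: debit+=27
Txn 2: debit+=472
Txn 3: debit+=207
Txn 4: debit+=337
Txn 5: debit+=123
Txn 6: debit+=64
Total debits = 1230

Answer: 1230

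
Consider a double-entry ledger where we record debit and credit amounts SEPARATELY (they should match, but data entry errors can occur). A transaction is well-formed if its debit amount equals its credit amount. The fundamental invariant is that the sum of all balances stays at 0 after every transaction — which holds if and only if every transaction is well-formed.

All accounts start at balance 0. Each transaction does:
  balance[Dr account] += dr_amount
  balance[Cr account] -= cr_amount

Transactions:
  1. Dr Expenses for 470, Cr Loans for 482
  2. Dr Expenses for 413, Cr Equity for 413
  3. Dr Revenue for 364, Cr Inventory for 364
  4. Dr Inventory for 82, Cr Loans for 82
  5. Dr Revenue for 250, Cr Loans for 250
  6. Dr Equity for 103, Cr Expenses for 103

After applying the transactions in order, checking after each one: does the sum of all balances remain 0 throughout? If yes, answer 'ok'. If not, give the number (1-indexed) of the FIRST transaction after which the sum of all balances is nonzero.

After txn 1: dr=470 cr=482 sum_balances=-12
After txn 2: dr=413 cr=413 sum_balances=-12
After txn 3: dr=364 cr=364 sum_balances=-12
After txn 4: dr=82 cr=82 sum_balances=-12
After txn 5: dr=250 cr=250 sum_balances=-12
After txn 6: dr=103 cr=103 sum_balances=-12

Answer: 1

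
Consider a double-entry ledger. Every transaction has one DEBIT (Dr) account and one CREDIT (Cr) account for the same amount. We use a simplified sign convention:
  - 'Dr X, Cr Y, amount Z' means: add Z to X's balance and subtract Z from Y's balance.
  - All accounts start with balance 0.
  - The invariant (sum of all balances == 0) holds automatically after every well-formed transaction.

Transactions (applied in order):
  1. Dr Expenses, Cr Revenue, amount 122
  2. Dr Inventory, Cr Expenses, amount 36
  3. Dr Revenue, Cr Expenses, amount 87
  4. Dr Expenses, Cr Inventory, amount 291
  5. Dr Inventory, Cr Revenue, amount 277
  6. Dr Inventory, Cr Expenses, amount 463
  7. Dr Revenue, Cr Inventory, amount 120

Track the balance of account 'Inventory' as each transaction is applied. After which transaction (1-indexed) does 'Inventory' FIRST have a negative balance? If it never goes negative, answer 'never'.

After txn 1: Inventory=0
After txn 2: Inventory=36
After txn 3: Inventory=36
After txn 4: Inventory=-255

Answer: 4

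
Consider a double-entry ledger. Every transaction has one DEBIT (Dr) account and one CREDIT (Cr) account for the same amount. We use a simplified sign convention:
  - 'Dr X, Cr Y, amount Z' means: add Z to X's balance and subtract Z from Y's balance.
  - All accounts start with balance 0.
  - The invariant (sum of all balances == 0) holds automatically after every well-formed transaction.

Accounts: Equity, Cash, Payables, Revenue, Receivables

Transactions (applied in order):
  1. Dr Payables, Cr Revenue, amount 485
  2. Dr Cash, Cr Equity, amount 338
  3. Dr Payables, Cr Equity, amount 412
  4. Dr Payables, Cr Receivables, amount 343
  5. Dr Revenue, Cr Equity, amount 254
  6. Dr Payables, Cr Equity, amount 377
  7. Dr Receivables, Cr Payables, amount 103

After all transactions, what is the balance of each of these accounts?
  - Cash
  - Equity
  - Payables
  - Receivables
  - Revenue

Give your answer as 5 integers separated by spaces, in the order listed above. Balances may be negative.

After txn 1 (Dr Payables, Cr Revenue, amount 485): Payables=485 Revenue=-485
After txn 2 (Dr Cash, Cr Equity, amount 338): Cash=338 Equity=-338 Payables=485 Revenue=-485
After txn 3 (Dr Payables, Cr Equity, amount 412): Cash=338 Equity=-750 Payables=897 Revenue=-485
After txn 4 (Dr Payables, Cr Receivables, amount 343): Cash=338 Equity=-750 Payables=1240 Receivables=-343 Revenue=-485
After txn 5 (Dr Revenue, Cr Equity, amount 254): Cash=338 Equity=-1004 Payables=1240 Receivables=-343 Revenue=-231
After txn 6 (Dr Payables, Cr Equity, amount 377): Cash=338 Equity=-1381 Payables=1617 Receivables=-343 Revenue=-231
After txn 7 (Dr Receivables, Cr Payables, amount 103): Cash=338 Equity=-1381 Payables=1514 Receivables=-240 Revenue=-231

Answer: 338 -1381 1514 -240 -231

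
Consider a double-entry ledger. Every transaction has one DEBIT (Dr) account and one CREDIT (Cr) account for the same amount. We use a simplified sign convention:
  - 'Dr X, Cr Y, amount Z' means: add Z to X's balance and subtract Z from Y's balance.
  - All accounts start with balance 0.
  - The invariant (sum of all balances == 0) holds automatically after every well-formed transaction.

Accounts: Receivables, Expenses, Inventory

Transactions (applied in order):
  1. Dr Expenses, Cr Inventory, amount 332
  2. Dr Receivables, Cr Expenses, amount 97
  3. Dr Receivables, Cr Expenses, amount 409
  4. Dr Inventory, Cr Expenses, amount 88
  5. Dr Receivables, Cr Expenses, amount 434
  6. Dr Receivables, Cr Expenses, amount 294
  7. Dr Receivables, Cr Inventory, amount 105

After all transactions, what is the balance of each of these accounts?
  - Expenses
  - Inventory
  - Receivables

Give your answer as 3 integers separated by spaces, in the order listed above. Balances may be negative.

Answer: -990 -349 1339

Derivation:
After txn 1 (Dr Expenses, Cr Inventory, amount 332): Expenses=332 Inventory=-332
After txn 2 (Dr Receivables, Cr Expenses, amount 97): Expenses=235 Inventory=-332 Receivables=97
After txn 3 (Dr Receivables, Cr Expenses, amount 409): Expenses=-174 Inventory=-332 Receivables=506
After txn 4 (Dr Inventory, Cr Expenses, amount 88): Expenses=-262 Inventory=-244 Receivables=506
After txn 5 (Dr Receivables, Cr Expenses, amount 434): Expenses=-696 Inventory=-244 Receivables=940
After txn 6 (Dr Receivables, Cr Expenses, amount 294): Expenses=-990 Inventory=-244 Receivables=1234
After txn 7 (Dr Receivables, Cr Inventory, amount 105): Expenses=-990 Inventory=-349 Receivables=1339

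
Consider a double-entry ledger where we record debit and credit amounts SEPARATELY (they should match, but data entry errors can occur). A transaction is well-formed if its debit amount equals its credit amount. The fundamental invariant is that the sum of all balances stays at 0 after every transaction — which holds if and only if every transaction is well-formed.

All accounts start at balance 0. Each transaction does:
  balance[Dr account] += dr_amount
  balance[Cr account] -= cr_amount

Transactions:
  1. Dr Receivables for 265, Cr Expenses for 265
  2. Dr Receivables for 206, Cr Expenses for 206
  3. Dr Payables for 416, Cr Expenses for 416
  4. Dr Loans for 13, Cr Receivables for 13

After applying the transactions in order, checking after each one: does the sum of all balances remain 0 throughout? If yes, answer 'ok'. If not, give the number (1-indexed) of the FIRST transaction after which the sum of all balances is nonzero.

After txn 1: dr=265 cr=265 sum_balances=0
After txn 2: dr=206 cr=206 sum_balances=0
After txn 3: dr=416 cr=416 sum_balances=0
After txn 4: dr=13 cr=13 sum_balances=0

Answer: ok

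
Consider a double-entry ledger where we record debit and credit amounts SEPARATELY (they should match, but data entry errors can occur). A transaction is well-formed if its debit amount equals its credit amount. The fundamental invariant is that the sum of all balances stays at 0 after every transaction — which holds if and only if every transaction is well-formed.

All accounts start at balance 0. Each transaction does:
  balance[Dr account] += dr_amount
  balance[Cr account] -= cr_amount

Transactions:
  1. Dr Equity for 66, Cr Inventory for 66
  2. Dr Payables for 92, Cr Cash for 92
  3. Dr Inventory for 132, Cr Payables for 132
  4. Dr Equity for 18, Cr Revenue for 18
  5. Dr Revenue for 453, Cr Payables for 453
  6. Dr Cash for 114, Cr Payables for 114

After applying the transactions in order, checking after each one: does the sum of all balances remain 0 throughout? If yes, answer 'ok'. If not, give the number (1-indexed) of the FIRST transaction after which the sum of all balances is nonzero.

After txn 1: dr=66 cr=66 sum_balances=0
After txn 2: dr=92 cr=92 sum_balances=0
After txn 3: dr=132 cr=132 sum_balances=0
After txn 4: dr=18 cr=18 sum_balances=0
After txn 5: dr=453 cr=453 sum_balances=0
After txn 6: dr=114 cr=114 sum_balances=0

Answer: ok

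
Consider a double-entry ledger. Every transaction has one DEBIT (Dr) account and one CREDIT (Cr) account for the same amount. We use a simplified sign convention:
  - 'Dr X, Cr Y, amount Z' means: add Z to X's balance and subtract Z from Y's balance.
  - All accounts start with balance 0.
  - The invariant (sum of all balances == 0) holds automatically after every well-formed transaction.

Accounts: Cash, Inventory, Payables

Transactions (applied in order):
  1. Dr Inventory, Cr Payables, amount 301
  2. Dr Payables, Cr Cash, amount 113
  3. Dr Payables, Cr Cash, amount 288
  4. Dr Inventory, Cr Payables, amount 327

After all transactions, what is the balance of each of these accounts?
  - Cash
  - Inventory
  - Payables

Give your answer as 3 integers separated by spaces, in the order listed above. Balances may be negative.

Answer: -401 628 -227

Derivation:
After txn 1 (Dr Inventory, Cr Payables, amount 301): Inventory=301 Payables=-301
After txn 2 (Dr Payables, Cr Cash, amount 113): Cash=-113 Inventory=301 Payables=-188
After txn 3 (Dr Payables, Cr Cash, amount 288): Cash=-401 Inventory=301 Payables=100
After txn 4 (Dr Inventory, Cr Payables, amount 327): Cash=-401 Inventory=628 Payables=-227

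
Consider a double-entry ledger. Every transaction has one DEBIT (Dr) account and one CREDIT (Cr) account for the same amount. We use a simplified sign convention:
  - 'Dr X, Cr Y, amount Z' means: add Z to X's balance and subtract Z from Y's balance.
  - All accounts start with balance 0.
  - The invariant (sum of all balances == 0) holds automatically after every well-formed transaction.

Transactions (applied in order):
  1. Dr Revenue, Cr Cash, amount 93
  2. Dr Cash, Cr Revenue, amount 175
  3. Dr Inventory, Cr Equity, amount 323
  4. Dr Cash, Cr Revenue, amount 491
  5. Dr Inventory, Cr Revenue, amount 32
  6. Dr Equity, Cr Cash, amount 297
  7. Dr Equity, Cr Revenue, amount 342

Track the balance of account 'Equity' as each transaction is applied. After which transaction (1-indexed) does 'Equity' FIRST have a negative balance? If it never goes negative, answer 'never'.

After txn 1: Equity=0
After txn 2: Equity=0
After txn 3: Equity=-323

Answer: 3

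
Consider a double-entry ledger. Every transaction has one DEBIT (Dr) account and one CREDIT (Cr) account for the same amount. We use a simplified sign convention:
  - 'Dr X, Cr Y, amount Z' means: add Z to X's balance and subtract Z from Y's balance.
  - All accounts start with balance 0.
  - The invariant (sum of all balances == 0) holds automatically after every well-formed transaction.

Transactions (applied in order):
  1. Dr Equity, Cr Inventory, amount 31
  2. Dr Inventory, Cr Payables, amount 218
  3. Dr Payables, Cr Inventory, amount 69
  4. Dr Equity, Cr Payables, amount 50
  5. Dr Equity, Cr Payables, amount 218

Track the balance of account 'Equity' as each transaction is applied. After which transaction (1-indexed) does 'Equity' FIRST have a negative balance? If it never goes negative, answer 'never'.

After txn 1: Equity=31
After txn 2: Equity=31
After txn 3: Equity=31
After txn 4: Equity=81
After txn 5: Equity=299

Answer: never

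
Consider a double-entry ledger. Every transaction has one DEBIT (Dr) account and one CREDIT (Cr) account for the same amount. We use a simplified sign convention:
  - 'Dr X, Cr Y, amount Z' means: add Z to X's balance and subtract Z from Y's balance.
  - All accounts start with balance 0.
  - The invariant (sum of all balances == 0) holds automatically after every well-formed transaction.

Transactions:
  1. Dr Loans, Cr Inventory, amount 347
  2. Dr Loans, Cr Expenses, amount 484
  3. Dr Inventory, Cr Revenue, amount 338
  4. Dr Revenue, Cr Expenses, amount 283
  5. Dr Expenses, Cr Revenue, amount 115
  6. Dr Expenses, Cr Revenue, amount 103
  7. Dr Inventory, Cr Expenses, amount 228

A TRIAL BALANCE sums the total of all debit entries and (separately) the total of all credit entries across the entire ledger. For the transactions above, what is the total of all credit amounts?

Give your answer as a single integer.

Answer: 1898

Derivation:
Txn 1: credit+=347
Txn 2: credit+=484
Txn 3: credit+=338
Txn 4: credit+=283
Txn 5: credit+=115
Txn 6: credit+=103
Txn 7: credit+=228
Total credits = 1898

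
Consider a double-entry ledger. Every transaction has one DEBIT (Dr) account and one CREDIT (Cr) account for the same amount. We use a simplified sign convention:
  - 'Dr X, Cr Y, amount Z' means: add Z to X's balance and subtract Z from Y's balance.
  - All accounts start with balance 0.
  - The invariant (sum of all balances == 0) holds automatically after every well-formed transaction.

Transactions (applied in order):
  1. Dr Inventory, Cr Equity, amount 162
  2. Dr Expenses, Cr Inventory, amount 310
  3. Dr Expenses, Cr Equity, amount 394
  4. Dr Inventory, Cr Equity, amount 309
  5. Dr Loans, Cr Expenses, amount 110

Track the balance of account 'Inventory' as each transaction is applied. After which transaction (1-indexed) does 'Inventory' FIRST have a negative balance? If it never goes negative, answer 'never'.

Answer: 2

Derivation:
After txn 1: Inventory=162
After txn 2: Inventory=-148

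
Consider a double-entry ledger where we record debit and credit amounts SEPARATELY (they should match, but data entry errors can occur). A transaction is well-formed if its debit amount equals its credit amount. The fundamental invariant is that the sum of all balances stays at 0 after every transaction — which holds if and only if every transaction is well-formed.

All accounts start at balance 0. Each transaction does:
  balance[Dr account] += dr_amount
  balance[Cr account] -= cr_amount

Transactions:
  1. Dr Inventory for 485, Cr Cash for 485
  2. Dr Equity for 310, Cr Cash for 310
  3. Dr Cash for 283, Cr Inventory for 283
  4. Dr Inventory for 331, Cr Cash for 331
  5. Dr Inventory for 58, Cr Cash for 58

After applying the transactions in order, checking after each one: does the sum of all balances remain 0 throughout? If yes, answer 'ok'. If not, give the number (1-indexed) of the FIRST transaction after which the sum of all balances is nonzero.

Answer: ok

Derivation:
After txn 1: dr=485 cr=485 sum_balances=0
After txn 2: dr=310 cr=310 sum_balances=0
After txn 3: dr=283 cr=283 sum_balances=0
After txn 4: dr=331 cr=331 sum_balances=0
After txn 5: dr=58 cr=58 sum_balances=0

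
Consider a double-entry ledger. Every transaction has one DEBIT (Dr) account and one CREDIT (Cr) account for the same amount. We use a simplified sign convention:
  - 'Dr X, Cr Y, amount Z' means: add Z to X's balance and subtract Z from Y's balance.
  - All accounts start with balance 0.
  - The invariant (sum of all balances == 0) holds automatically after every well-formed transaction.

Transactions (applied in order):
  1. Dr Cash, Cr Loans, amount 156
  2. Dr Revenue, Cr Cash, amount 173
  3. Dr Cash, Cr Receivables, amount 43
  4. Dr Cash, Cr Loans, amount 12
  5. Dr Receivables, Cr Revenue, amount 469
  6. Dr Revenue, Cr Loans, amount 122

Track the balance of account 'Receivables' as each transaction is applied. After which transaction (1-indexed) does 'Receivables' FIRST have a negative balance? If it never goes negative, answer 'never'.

Answer: 3

Derivation:
After txn 1: Receivables=0
After txn 2: Receivables=0
After txn 3: Receivables=-43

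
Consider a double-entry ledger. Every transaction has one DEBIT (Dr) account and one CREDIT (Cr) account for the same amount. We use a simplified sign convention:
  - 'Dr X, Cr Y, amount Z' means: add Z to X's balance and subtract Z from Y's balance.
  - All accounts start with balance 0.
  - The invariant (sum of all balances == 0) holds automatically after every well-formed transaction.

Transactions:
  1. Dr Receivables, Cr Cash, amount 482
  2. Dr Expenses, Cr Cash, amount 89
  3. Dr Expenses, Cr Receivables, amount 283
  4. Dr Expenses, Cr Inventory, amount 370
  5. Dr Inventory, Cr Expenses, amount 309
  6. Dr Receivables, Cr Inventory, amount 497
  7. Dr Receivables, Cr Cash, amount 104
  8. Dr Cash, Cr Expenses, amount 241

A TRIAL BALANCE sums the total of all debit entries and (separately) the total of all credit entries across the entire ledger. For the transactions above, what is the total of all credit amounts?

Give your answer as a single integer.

Answer: 2375

Derivation:
Txn 1: credit+=482
Txn 2: credit+=89
Txn 3: credit+=283
Txn 4: credit+=370
Txn 5: credit+=309
Txn 6: credit+=497
Txn 7: credit+=104
Txn 8: credit+=241
Total credits = 2375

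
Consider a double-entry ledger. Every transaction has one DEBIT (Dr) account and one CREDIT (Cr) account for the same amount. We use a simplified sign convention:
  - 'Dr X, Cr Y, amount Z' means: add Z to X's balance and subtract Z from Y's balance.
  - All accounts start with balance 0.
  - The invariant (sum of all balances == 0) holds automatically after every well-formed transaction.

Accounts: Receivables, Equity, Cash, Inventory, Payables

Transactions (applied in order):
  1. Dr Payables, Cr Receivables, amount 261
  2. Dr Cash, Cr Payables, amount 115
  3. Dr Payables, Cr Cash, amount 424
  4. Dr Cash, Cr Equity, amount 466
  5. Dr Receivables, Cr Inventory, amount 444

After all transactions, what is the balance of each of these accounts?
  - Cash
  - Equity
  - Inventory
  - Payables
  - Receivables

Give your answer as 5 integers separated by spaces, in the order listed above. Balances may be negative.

After txn 1 (Dr Payables, Cr Receivables, amount 261): Payables=261 Receivables=-261
After txn 2 (Dr Cash, Cr Payables, amount 115): Cash=115 Payables=146 Receivables=-261
After txn 3 (Dr Payables, Cr Cash, amount 424): Cash=-309 Payables=570 Receivables=-261
After txn 4 (Dr Cash, Cr Equity, amount 466): Cash=157 Equity=-466 Payables=570 Receivables=-261
After txn 5 (Dr Receivables, Cr Inventory, amount 444): Cash=157 Equity=-466 Inventory=-444 Payables=570 Receivables=183

Answer: 157 -466 -444 570 183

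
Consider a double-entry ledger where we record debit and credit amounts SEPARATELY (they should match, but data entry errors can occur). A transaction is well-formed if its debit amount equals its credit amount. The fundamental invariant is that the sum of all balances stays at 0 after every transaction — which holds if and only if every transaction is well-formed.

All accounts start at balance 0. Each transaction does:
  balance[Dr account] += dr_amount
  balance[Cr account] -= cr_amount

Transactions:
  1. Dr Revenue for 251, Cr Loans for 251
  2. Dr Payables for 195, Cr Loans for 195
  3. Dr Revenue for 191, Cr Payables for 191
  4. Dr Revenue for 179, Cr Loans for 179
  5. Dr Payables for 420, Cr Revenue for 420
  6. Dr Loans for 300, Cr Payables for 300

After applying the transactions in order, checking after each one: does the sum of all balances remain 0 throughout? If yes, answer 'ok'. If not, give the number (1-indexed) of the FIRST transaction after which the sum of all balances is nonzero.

After txn 1: dr=251 cr=251 sum_balances=0
After txn 2: dr=195 cr=195 sum_balances=0
After txn 3: dr=191 cr=191 sum_balances=0
After txn 4: dr=179 cr=179 sum_balances=0
After txn 5: dr=420 cr=420 sum_balances=0
After txn 6: dr=300 cr=300 sum_balances=0

Answer: ok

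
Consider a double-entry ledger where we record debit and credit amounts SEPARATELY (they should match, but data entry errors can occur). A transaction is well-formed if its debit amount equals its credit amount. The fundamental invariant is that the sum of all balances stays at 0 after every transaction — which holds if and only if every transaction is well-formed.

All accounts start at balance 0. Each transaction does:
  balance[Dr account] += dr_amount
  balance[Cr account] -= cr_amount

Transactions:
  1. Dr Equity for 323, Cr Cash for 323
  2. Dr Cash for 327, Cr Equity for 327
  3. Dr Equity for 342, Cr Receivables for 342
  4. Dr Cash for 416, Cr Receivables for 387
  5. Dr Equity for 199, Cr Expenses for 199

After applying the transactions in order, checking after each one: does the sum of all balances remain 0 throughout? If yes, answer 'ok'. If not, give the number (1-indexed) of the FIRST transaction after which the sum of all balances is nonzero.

After txn 1: dr=323 cr=323 sum_balances=0
After txn 2: dr=327 cr=327 sum_balances=0
After txn 3: dr=342 cr=342 sum_balances=0
After txn 4: dr=416 cr=387 sum_balances=29
After txn 5: dr=199 cr=199 sum_balances=29

Answer: 4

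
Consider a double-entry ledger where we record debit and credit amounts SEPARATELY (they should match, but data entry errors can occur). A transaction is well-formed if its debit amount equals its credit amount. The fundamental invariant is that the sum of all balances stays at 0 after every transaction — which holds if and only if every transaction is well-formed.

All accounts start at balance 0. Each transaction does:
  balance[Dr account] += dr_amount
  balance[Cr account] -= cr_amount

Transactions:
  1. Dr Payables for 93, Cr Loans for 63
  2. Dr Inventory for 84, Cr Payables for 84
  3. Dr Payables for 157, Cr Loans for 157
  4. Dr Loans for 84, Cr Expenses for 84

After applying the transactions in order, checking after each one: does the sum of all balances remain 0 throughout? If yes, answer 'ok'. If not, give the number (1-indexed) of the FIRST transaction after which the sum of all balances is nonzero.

After txn 1: dr=93 cr=63 sum_balances=30
After txn 2: dr=84 cr=84 sum_balances=30
After txn 3: dr=157 cr=157 sum_balances=30
After txn 4: dr=84 cr=84 sum_balances=30

Answer: 1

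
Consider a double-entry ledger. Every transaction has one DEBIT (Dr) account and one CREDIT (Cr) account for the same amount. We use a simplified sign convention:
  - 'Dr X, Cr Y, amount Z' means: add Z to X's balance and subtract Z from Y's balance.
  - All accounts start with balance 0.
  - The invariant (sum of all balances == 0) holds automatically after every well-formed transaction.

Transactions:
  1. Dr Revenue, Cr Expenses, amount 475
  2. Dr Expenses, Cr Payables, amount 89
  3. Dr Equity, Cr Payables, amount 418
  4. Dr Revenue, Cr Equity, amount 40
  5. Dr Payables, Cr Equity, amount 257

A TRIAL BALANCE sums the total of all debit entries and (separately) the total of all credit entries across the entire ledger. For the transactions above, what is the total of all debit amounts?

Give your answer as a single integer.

Txn 1: debit+=475
Txn 2: debit+=89
Txn 3: debit+=418
Txn 4: debit+=40
Txn 5: debit+=257
Total debits = 1279

Answer: 1279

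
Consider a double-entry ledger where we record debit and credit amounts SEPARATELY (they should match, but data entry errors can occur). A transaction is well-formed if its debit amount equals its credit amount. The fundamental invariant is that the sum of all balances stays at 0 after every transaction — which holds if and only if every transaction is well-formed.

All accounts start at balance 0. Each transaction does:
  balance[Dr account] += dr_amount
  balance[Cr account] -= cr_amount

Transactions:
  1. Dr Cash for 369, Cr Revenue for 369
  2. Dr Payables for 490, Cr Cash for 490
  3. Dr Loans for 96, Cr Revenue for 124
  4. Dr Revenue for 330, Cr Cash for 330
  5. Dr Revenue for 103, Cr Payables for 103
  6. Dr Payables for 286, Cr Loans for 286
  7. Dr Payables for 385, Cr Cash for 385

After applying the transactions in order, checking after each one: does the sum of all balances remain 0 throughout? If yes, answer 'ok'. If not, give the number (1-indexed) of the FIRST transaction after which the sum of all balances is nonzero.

Answer: 3

Derivation:
After txn 1: dr=369 cr=369 sum_balances=0
After txn 2: dr=490 cr=490 sum_balances=0
After txn 3: dr=96 cr=124 sum_balances=-28
After txn 4: dr=330 cr=330 sum_balances=-28
After txn 5: dr=103 cr=103 sum_balances=-28
After txn 6: dr=286 cr=286 sum_balances=-28
After txn 7: dr=385 cr=385 sum_balances=-28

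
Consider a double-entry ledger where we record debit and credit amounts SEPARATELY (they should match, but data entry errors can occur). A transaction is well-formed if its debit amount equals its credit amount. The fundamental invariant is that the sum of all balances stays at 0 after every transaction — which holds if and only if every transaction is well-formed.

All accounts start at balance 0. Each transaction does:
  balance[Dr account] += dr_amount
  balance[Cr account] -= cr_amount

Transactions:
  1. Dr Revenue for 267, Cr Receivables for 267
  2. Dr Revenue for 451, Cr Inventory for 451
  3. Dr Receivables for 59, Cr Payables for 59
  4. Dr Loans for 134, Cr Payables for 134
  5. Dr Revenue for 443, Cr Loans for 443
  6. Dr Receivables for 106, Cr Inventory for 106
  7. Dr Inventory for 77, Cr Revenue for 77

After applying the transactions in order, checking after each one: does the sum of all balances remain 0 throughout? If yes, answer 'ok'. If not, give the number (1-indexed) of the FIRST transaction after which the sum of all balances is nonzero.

Answer: ok

Derivation:
After txn 1: dr=267 cr=267 sum_balances=0
After txn 2: dr=451 cr=451 sum_balances=0
After txn 3: dr=59 cr=59 sum_balances=0
After txn 4: dr=134 cr=134 sum_balances=0
After txn 5: dr=443 cr=443 sum_balances=0
After txn 6: dr=106 cr=106 sum_balances=0
After txn 7: dr=77 cr=77 sum_balances=0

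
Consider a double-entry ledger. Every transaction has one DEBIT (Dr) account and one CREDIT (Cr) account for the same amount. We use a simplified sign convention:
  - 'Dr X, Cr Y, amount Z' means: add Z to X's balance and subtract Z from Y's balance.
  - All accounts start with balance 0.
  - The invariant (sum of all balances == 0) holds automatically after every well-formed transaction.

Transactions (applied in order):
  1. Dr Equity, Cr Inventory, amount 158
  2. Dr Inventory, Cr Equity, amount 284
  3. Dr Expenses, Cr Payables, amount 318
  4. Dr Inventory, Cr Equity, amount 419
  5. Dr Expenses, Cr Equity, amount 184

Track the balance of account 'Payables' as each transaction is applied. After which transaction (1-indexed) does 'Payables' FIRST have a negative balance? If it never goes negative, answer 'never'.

After txn 1: Payables=0
After txn 2: Payables=0
After txn 3: Payables=-318

Answer: 3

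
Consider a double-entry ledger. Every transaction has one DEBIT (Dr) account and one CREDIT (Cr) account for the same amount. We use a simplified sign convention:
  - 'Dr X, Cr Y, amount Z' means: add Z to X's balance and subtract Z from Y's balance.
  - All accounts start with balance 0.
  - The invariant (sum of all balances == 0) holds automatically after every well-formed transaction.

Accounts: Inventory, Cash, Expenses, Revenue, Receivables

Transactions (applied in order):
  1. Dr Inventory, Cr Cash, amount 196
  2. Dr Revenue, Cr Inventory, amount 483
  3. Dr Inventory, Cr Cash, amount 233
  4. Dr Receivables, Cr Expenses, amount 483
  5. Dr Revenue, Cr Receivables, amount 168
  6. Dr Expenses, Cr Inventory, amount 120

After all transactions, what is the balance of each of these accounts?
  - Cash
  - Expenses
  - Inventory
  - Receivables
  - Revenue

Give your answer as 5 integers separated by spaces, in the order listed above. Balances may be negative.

Answer: -429 -363 -174 315 651

Derivation:
After txn 1 (Dr Inventory, Cr Cash, amount 196): Cash=-196 Inventory=196
After txn 2 (Dr Revenue, Cr Inventory, amount 483): Cash=-196 Inventory=-287 Revenue=483
After txn 3 (Dr Inventory, Cr Cash, amount 233): Cash=-429 Inventory=-54 Revenue=483
After txn 4 (Dr Receivables, Cr Expenses, amount 483): Cash=-429 Expenses=-483 Inventory=-54 Receivables=483 Revenue=483
After txn 5 (Dr Revenue, Cr Receivables, amount 168): Cash=-429 Expenses=-483 Inventory=-54 Receivables=315 Revenue=651
After txn 6 (Dr Expenses, Cr Inventory, amount 120): Cash=-429 Expenses=-363 Inventory=-174 Receivables=315 Revenue=651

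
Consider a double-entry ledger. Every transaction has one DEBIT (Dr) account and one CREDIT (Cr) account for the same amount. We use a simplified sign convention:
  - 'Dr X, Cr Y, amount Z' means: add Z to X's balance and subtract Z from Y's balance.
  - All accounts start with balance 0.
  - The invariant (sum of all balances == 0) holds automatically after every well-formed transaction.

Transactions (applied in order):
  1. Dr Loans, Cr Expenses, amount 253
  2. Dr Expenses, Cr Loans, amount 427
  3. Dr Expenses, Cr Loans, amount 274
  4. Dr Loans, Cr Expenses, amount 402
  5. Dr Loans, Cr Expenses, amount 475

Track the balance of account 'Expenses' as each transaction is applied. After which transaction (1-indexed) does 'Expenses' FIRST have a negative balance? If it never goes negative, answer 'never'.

Answer: 1

Derivation:
After txn 1: Expenses=-253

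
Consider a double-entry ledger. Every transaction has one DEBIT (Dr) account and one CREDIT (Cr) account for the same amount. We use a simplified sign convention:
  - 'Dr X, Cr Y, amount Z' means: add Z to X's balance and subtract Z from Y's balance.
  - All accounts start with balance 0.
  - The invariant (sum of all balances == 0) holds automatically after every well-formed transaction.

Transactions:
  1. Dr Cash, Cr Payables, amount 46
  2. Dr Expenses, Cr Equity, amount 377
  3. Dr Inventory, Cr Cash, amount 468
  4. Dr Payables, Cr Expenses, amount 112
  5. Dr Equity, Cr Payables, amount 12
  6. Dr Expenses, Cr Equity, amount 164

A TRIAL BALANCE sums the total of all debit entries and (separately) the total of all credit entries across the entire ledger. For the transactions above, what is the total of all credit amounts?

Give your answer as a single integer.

Txn 1: credit+=46
Txn 2: credit+=377
Txn 3: credit+=468
Txn 4: credit+=112
Txn 5: credit+=12
Txn 6: credit+=164
Total credits = 1179

Answer: 1179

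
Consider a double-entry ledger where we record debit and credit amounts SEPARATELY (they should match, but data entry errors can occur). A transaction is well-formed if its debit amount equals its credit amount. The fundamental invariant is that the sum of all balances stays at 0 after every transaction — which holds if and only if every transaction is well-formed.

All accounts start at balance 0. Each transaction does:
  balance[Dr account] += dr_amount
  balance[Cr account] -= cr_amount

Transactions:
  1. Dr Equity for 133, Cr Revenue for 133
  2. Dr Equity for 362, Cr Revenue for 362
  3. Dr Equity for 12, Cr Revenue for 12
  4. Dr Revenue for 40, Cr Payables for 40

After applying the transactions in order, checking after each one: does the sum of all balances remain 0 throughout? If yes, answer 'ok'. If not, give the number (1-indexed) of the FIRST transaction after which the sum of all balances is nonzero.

Answer: ok

Derivation:
After txn 1: dr=133 cr=133 sum_balances=0
After txn 2: dr=362 cr=362 sum_balances=0
After txn 3: dr=12 cr=12 sum_balances=0
After txn 4: dr=40 cr=40 sum_balances=0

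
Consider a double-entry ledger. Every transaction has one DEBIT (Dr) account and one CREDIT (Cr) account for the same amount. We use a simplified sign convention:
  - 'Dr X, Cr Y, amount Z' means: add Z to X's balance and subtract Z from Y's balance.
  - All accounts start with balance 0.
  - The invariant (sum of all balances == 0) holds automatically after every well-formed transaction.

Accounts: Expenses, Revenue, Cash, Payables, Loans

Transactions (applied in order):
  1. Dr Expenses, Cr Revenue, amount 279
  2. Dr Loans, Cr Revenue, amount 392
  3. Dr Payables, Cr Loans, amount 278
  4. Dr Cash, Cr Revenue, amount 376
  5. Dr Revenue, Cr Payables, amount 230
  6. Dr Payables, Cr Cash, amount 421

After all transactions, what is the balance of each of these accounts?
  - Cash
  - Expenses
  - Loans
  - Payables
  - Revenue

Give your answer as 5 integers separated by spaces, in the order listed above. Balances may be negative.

Answer: -45 279 114 469 -817

Derivation:
After txn 1 (Dr Expenses, Cr Revenue, amount 279): Expenses=279 Revenue=-279
After txn 2 (Dr Loans, Cr Revenue, amount 392): Expenses=279 Loans=392 Revenue=-671
After txn 3 (Dr Payables, Cr Loans, amount 278): Expenses=279 Loans=114 Payables=278 Revenue=-671
After txn 4 (Dr Cash, Cr Revenue, amount 376): Cash=376 Expenses=279 Loans=114 Payables=278 Revenue=-1047
After txn 5 (Dr Revenue, Cr Payables, amount 230): Cash=376 Expenses=279 Loans=114 Payables=48 Revenue=-817
After txn 6 (Dr Payables, Cr Cash, amount 421): Cash=-45 Expenses=279 Loans=114 Payables=469 Revenue=-817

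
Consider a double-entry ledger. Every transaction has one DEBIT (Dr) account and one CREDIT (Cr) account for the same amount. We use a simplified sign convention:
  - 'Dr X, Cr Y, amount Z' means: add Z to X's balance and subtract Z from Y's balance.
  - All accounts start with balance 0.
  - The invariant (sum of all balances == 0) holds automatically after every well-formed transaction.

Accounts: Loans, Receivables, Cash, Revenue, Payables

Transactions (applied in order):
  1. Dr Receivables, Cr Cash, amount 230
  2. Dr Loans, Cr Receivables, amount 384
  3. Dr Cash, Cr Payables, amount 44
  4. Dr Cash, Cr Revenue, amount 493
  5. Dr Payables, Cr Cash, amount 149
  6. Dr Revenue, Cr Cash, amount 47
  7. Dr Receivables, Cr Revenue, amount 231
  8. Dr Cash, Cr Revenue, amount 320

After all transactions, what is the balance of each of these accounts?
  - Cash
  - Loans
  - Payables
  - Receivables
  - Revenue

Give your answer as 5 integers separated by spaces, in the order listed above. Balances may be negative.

After txn 1 (Dr Receivables, Cr Cash, amount 230): Cash=-230 Receivables=230
After txn 2 (Dr Loans, Cr Receivables, amount 384): Cash=-230 Loans=384 Receivables=-154
After txn 3 (Dr Cash, Cr Payables, amount 44): Cash=-186 Loans=384 Payables=-44 Receivables=-154
After txn 4 (Dr Cash, Cr Revenue, amount 493): Cash=307 Loans=384 Payables=-44 Receivables=-154 Revenue=-493
After txn 5 (Dr Payables, Cr Cash, amount 149): Cash=158 Loans=384 Payables=105 Receivables=-154 Revenue=-493
After txn 6 (Dr Revenue, Cr Cash, amount 47): Cash=111 Loans=384 Payables=105 Receivables=-154 Revenue=-446
After txn 7 (Dr Receivables, Cr Revenue, amount 231): Cash=111 Loans=384 Payables=105 Receivables=77 Revenue=-677
After txn 8 (Dr Cash, Cr Revenue, amount 320): Cash=431 Loans=384 Payables=105 Receivables=77 Revenue=-997

Answer: 431 384 105 77 -997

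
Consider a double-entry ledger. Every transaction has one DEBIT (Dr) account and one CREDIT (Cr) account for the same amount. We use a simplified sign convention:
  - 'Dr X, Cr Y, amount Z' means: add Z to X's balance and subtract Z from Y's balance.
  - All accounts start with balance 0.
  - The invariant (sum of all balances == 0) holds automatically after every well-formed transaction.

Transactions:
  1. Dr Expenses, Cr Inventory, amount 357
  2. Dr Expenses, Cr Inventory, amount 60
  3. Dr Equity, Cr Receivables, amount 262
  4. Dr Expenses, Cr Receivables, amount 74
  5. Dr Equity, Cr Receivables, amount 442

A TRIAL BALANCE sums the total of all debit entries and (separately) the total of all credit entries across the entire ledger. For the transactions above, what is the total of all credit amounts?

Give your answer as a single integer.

Txn 1: credit+=357
Txn 2: credit+=60
Txn 3: credit+=262
Txn 4: credit+=74
Txn 5: credit+=442
Total credits = 1195

Answer: 1195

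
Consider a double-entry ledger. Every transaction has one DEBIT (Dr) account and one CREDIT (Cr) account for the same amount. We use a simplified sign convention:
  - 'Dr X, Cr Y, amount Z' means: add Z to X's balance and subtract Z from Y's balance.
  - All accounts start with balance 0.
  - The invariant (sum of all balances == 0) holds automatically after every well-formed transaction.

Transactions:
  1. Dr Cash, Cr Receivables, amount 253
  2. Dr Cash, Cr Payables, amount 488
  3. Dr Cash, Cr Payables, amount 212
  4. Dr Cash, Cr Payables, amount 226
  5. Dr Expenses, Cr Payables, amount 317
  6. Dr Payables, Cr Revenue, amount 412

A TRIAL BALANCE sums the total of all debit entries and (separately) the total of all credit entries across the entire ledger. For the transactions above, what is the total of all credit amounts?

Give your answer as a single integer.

Answer: 1908

Derivation:
Txn 1: credit+=253
Txn 2: credit+=488
Txn 3: credit+=212
Txn 4: credit+=226
Txn 5: credit+=317
Txn 6: credit+=412
Total credits = 1908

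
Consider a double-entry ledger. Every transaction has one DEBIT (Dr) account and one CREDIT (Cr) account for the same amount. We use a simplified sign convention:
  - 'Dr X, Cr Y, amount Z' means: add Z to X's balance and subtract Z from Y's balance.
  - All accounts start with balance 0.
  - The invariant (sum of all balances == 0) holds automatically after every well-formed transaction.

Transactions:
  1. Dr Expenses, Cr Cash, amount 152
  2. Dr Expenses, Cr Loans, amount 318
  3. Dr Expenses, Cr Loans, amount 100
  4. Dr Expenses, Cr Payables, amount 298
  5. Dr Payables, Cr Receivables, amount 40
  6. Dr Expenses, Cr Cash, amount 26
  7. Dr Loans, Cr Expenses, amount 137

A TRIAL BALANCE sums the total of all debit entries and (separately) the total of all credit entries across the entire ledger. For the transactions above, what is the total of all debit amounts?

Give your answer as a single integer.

Answer: 1071

Derivation:
Txn 1: debit+=152
Txn 2: debit+=318
Txn 3: debit+=100
Txn 4: debit+=298
Txn 5: debit+=40
Txn 6: debit+=26
Txn 7: debit+=137
Total debits = 1071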